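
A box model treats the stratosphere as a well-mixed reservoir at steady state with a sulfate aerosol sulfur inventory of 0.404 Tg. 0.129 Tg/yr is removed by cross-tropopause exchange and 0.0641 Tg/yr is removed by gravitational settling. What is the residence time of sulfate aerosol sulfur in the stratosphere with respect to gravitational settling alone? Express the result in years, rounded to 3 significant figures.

Residence time with respect to a single sink: τ = M / F_sink.
τ = 0.404 / 0.0641 = 6.303 yr.

6.30 yr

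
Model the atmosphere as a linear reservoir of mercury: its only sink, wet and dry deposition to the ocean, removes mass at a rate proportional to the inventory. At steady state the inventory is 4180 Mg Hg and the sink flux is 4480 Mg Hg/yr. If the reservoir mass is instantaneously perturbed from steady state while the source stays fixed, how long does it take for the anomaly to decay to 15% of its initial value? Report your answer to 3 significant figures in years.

1.77 yr

For a linear reservoir the anomaly decays as exp(−t/τ) with τ = M/F = 4180/4480 = 0.9330 yr.
exp(−t/τ) = 0.15 ⇒ t = −τ ln(0.15) = 0.9330 × 1.897 = 1.770 yr.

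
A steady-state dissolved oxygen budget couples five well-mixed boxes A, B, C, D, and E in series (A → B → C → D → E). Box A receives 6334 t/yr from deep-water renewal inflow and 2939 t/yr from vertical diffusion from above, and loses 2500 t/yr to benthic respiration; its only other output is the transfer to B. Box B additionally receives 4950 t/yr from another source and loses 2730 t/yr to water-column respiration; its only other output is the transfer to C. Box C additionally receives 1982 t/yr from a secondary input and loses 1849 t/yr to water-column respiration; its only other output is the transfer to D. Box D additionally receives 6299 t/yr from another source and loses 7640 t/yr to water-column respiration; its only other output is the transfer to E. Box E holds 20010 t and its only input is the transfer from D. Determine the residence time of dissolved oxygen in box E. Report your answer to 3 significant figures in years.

Box A: F(A→B) = (6334 + 2939) − 2500 = 6773.0 t/yr.
Box B: F(B→C) = (6773.0 + 4950) − 2730 = 8993.0 t/yr.
Box C: F(C→D) = (8993.0 + 1982) − 1849 = 9126.0 t/yr.
Box D: F(D→E) = (9126.0 + 6299) − 7640 = 7785.0 t/yr.
Box E throughput = its input = 7785.0 t/yr; τ = 20010 / 7785.0 = 2.570 yr.

2.57 yr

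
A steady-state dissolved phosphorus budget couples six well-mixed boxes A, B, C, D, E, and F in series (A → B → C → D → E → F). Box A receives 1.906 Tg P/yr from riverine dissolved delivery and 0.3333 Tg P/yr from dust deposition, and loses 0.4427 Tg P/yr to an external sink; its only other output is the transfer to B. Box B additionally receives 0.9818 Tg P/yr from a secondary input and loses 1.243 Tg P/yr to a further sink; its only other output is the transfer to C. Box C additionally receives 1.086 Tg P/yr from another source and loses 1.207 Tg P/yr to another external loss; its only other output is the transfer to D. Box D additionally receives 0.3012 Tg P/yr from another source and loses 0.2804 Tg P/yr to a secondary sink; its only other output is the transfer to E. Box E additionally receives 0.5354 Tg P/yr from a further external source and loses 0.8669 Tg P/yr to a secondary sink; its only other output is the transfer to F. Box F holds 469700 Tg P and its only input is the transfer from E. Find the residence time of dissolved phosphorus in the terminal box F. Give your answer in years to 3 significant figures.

Box A: F(A→B) = (1.906 + 0.3333) − 0.4427 = 1.7966 Tg P/yr.
Box B: F(B→C) = (1.7966 + 0.9818) − 1.243 = 1.5354 Tg P/yr.
Box C: F(C→D) = (1.5354 + 1.086) − 1.207 = 1.4144 Tg P/yr.
Box D: F(D→E) = (1.4144 + 0.3012) − 0.2804 = 1.4352 Tg P/yr.
Box E: F(E→F) = (1.4352 + 0.5354) − 0.8669 = 1.1037 Tg P/yr.
Box F throughput = its input = 1.1037 Tg P/yr; τ = 469700 / 1.1037 = 425600 yr.

426000 yr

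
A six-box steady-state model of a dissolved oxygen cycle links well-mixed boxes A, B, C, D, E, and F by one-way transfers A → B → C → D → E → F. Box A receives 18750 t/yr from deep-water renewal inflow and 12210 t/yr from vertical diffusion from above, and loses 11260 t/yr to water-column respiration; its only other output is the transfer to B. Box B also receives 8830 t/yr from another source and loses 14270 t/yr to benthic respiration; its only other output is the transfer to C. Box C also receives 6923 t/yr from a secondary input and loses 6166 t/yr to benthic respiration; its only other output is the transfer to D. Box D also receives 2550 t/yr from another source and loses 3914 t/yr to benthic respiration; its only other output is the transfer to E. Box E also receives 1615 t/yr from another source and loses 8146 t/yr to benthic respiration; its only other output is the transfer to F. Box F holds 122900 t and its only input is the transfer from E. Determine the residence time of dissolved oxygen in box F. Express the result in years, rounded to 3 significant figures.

Box A: F(A→B) = (18750 + 12210) − 11260 = 19700 t/yr.
Box B: F(B→C) = (19700 + 8830) − 14270 = 14260 t/yr.
Box C: F(C→D) = (14260 + 6923) − 6166 = 15017 t/yr.
Box D: F(D→E) = (15017 + 2550) − 3914 = 13653 t/yr.
Box E: F(E→F) = (13653 + 1615) − 8146 = 7122.0 t/yr.
Box F throughput = its input = 7122.0 t/yr; τ = 122900 / 7122.0 = 17.26 yr.

17.3 yr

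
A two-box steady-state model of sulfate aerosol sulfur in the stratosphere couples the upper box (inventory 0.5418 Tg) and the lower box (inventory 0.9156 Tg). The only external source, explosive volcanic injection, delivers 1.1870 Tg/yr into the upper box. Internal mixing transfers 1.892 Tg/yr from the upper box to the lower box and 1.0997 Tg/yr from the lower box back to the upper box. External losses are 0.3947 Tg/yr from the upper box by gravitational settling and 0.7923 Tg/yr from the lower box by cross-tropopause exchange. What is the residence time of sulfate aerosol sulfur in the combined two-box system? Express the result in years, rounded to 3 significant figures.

1.23 yr

For the system as a whole, the A↔B exchange is internal and contributes nothing to the throughput; only the external sinks remove mass.
M_total = 0.5418 + 0.9156 = 1.4574 Tg.
ΣF_external_out = 0.3947 + 0.7923 = 1.1870 Tg/yr.
τ = M_total / ΣF_ext = 1.4574 / 1.1870 = 1.228 yr.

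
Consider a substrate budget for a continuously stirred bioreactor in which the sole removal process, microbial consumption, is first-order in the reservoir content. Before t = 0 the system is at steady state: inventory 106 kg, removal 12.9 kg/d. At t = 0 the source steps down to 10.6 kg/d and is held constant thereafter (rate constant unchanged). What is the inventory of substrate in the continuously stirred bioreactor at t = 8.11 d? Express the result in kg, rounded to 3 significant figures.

τ = M₀/F₀ = 106/12.9 = 8.217 d; rate constant k = 1/τ.
New steady state M_∞ = F₁/k = F₁·τ = 10.6 × 8.217 = 87.101 kg.
M(t) = M_∞ + (M₀ − M_∞)·e^(−t/τ); t/τ = 8.11/8.217 = 0.9870, so e^(−t/τ) = 0.3727.
M(t) = 87.101 + 18.90 × 0.3727 = 94.145 kg.

94.1 kg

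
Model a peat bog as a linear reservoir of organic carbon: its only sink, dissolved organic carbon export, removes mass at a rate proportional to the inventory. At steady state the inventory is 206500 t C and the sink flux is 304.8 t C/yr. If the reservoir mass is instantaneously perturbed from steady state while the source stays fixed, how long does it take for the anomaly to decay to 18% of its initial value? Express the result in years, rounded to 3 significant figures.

1160 yr

For a linear reservoir the anomaly decays as exp(−t/τ) with τ = M/F = 206500/304.8 = 677.5 yr.
exp(−t/τ) = 0.18 ⇒ t = −τ ln(0.18) = 677.5 × 1.715 = 1162 yr.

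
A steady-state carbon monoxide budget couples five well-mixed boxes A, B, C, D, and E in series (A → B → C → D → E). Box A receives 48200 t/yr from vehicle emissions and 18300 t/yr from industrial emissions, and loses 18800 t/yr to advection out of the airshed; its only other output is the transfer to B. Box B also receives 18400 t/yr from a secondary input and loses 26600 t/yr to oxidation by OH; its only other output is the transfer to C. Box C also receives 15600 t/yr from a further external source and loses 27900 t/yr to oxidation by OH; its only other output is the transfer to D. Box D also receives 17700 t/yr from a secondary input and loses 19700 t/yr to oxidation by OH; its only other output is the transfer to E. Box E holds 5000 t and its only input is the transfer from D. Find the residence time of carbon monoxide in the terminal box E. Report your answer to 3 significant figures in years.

0.198 yr

Box A: F(A→B) = (48200 + 18300) − 18800 = 47700 t/yr.
Box B: F(B→C) = (47700 + 18400) − 26600 = 39500 t/yr.
Box C: F(C→D) = (39500 + 15600) − 27900 = 27200 t/yr.
Box D: F(D→E) = (27200 + 17700) − 19700 = 25200 t/yr.
Box E throughput = its input = 25200 t/yr; τ = 5000 / 25200 = 0.1984 yr.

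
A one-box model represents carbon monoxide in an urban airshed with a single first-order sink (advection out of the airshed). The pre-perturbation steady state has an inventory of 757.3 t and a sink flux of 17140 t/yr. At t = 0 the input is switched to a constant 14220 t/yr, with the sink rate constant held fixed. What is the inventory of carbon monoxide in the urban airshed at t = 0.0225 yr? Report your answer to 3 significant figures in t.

706 t

Residence time τ = M₀/F₀ = 0.04418 yr. The eventual steady state is M_∞ = M₀·(F₁/F₀) = 757.3 × 14220/17140 = 628.29 t.
The anomaly ΔM(t) = M(t) − M_∞ decays as ΔM₀·e^(−t/τ) with ΔM₀ = 757.3 − 628.29 = 129.0 t.
At t = 0.0225 yr, e^(−t/τ) = e^(−0.5092) = 0.6010, so ΔM = 77.53 t and M = 628.29 + 77.53 = 705.82 t.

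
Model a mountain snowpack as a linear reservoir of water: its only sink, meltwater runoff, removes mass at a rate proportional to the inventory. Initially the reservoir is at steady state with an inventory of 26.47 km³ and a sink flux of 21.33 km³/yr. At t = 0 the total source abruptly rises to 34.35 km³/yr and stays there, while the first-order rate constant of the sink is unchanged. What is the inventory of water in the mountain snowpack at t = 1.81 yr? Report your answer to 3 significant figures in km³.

38.9 km³

τ = M₀/F₀ = 26.47/21.33 = 1.241 yr; rate constant k = 1/τ.
New steady state M_∞ = F₁/k = F₁·τ = 34.35 × 1.241 = 42.627 km³.
M(t) = M_∞ + (M₀ − M_∞)·e^(−t/τ); t/τ = 1.81/1.241 = 1.459, so e^(−t/τ) = 0.2326.
M(t) = 42.627 − 16.16 × 0.2326 = 38.870 km³.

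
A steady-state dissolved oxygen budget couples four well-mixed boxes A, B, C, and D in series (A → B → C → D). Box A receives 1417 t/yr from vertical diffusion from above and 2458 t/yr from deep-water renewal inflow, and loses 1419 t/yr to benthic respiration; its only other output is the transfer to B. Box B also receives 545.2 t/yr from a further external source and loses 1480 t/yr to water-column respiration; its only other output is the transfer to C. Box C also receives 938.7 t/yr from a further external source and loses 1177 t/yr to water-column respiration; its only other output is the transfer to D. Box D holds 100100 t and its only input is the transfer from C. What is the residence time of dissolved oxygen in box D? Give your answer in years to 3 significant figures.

78.0 yr

Box A: F(A→B) = (1417 + 2458) − 1419 = 2456.0 t/yr.
Box B: F(B→C) = (2456.0 + 545.2) − 1480 = 1521.2 t/yr.
Box C: F(C→D) = (1521.2 + 938.7) − 1177 = 1282.9 t/yr.
Box D throughput = its input = 1282.9 t/yr; τ = 100100 / 1282.9 = 78.03 yr.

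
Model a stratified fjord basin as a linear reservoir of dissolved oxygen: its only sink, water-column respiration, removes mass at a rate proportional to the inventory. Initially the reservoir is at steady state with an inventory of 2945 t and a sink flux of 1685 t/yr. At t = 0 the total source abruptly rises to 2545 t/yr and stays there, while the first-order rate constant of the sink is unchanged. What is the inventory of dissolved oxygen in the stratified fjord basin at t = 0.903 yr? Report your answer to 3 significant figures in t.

Residence time τ = M₀/F₀ = 1.748 yr. The eventual steady state is M_∞ = M₀·(F₁/F₀) = 2945 × 2545/1685 = 4448.1 t.
The anomaly ΔM(t) = M(t) − M_∞ decays as ΔM₀·e^(−t/τ) with ΔM₀ = 2945 − 4448.1 = −1503 t.
At t = 0.903 yr, e^(−t/τ) = e^(−0.5167) = 0.5965, so ΔM = −896.6 t and M = 4448.1 − 896.6 = 3551.5 t.

3550 t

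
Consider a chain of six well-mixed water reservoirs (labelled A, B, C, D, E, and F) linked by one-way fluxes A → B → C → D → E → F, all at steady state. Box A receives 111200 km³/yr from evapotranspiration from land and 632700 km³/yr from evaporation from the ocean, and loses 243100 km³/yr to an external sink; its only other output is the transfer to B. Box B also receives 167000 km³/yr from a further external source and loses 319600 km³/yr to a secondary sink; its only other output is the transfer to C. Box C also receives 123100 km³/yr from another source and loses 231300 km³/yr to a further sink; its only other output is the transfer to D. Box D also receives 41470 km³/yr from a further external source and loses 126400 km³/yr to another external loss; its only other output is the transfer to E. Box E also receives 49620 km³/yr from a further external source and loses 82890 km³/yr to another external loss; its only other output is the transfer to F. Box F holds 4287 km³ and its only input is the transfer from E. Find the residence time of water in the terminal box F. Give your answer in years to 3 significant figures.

Box A: F(A→B) = (111200 + 632700) − 243100 = 500800 km³/yr.
Box B: F(B→C) = (500800 + 167000) − 319600 = 348200 km³/yr.
Box C: F(C→D) = (348200 + 123100) − 231300 = 240000 km³/yr.
Box D: F(D→E) = (240000 + 41470) − 126400 = 155070 km³/yr.
Box E: F(E→F) = (155070 + 49620) − 82890 = 121800 km³/yr.
Box F throughput = its input = 121800 km³/yr; τ = 4287 / 121800 = 0.03520 yr.

0.0352 yr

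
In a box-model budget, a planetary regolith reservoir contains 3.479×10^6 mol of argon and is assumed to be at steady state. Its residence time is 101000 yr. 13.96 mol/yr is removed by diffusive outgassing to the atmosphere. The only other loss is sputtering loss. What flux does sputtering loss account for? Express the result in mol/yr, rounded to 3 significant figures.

20.5 mol/yr

Total removal F = M/τ = 3.479×10^6 / 101000 = 34.45 mol/yr.
Sputtering loss = F − (13.96) = 34.45 − 13.96 = 20.49 mol/yr.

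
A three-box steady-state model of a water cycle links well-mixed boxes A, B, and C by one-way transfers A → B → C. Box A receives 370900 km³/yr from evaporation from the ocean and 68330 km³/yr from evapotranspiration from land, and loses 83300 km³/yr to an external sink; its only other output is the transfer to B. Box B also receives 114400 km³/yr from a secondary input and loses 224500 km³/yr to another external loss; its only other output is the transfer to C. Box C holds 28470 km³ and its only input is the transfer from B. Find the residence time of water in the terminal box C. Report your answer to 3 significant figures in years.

0.116 yr

Box A: F(A→B) = (370900 + 68330) − 83300 = 355930 km³/yr.
Box B: F(B→C) = (355930 + 114400) − 224500 = 245830 km³/yr.
Box C throughput = its input = 245830 km³/yr; τ = 28470 / 245830 = 0.1158 yr.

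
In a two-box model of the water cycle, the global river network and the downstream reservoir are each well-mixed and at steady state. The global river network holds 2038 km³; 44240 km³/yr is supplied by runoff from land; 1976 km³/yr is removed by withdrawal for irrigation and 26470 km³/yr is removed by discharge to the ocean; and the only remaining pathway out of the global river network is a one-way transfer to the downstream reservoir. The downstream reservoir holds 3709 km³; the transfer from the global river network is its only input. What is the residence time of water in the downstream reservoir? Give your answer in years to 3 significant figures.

0.235 yr

Balance the global river network: ΣF_in = 44240 km³/yr.
Transfer to the downstream reservoir = ΣF_in − (1976 + 26470) = 15794 km³/yr.
At steady state the output of the downstream reservoir equals its input, 15794 km³/yr.
τ = M / F = 3709 / 15794 = 0.2348 yr.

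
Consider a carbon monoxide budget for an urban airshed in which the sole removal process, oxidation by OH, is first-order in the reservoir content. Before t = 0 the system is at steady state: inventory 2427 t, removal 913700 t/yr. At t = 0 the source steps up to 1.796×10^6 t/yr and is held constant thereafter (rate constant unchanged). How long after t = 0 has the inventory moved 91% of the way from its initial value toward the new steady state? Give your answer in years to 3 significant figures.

0.00640 yr

τ = M₀/F₀ = 2427/913700 = 0.002656 yr.
The remaining gap fraction is e^(−t/τ); 91% covered ⇒ e^(−t/τ) = 0.0900.
t = −τ ln(0.0900) = 0.002656 × 2.408 = 0.006396 yr.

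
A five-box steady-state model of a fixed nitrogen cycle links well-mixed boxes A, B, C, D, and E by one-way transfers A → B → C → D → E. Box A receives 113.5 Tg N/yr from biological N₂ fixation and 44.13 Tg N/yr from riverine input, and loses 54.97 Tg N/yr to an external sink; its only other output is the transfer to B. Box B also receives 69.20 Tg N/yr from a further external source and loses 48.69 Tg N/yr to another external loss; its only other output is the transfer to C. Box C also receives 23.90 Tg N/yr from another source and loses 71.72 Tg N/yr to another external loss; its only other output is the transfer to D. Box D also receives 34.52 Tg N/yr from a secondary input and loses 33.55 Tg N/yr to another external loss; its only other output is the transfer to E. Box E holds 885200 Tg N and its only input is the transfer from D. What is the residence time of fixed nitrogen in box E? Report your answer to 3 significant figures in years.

Box A: F(A→B) = (113.5 + 44.13) − 54.97 = 102.66 Tg N/yr.
Box B: F(B→C) = (102.66 + 69.20) − 48.69 = 123.17 Tg N/yr.
Box C: F(C→D) = (123.17 + 23.90) − 71.72 = 75.350 Tg N/yr.
Box D: F(D→E) = (75.350 + 34.52) − 33.55 = 76.320 Tg N/yr.
Box E throughput = its input = 76.320 Tg N/yr; τ = 885200 / 76.320 = 11600 yr.

11600 yr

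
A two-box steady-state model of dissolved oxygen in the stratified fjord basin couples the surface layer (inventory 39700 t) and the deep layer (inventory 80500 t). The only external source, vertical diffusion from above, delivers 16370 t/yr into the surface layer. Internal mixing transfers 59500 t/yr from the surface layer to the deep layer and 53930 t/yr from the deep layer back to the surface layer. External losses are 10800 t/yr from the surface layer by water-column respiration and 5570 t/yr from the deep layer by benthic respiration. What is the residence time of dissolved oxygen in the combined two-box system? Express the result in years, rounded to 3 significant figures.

7.34 yr

Treat the two boxes together as one reservoir: the mixing fluxes between them are internal recycling, so τ = ΣM / Σ(external losses).
M_total = 39700 + 80500 = 120200 t.
ΣF_external_out = 10800 + 5570 = 16370 t/yr.
τ = M_total / ΣF_ext = 120200 / 16370 = 7.343 yr.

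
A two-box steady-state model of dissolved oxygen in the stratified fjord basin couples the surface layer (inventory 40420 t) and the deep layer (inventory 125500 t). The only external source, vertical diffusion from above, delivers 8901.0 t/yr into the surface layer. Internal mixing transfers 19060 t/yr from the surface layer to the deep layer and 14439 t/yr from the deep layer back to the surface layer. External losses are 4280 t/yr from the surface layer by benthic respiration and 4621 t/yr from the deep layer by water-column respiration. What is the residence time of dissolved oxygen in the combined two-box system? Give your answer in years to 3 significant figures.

Treat the two boxes together as one reservoir: the mixing fluxes between them are internal recycling, so τ = ΣM / Σ(external losses).
M_total = 40420 + 125500 = 165920 t.
ΣF_external_out = 4280 + 4621 = 8901.0 t/yr.
τ = M_total / ΣF_ext = 165920 / 8901.0 = 18.64 yr.

18.6 yr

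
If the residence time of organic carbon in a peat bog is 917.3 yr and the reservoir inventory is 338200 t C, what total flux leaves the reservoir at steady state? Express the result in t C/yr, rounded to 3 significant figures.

F = M / τ = 338200 / 917.3 = 368.7 t C/yr.

369 t C/yr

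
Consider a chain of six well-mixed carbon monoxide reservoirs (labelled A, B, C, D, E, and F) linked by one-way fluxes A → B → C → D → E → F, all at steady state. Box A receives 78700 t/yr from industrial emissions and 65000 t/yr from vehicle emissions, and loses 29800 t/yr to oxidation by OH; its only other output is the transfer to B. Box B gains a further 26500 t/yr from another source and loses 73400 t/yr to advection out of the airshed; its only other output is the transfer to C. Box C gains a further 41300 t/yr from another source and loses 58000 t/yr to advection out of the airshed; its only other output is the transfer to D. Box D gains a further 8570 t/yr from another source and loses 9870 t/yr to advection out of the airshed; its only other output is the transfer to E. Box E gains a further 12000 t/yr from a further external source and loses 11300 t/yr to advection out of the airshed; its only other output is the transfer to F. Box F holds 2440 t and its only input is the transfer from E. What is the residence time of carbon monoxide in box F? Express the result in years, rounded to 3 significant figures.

Box A: F(A→B) = (78700 + 65000) − 29800 = 113900 t/yr.
Box B: F(B→C) = (113900 + 26500) − 73400 = 67000 t/yr.
Box C: F(C→D) = (67000 + 41300) − 58000 = 50300 t/yr.
Box D: F(D→E) = (50300 + 8570) − 9870 = 49000 t/yr.
Box E: F(E→F) = (49000 + 12000) − 11300 = 49700 t/yr.
Box F throughput = its input = 49700 t/yr; τ = 2440 / 49700 = 0.04909 yr.

0.0491 yr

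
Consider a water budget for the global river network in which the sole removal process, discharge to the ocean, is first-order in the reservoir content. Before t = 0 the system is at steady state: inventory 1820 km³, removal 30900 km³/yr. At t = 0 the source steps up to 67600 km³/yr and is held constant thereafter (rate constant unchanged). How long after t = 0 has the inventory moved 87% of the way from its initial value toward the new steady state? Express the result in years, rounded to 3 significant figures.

0.120 yr

τ = M₀/F₀ = 1820/30900 = 0.05890 yr.
The remaining gap fraction is e^(−t/τ); 87% covered ⇒ e^(−t/τ) = 0.130.
t = −τ ln(0.130) = 0.05890 × 2.040 = 0.1202 yr.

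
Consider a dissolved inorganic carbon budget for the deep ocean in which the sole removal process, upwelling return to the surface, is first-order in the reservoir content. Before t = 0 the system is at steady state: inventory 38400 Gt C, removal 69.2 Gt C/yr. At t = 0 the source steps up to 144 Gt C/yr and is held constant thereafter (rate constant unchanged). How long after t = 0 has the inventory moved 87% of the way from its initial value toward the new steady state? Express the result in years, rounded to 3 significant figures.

τ = M₀/F₀ = 38400/69.2 = 554.9 yr.
The remaining gap fraction is e^(−t/τ); 87% covered ⇒ e^(−t/τ) = 0.130.
t = −τ ln(0.130) = 554.9 × 2.040 = 1132 yr.

1130 yr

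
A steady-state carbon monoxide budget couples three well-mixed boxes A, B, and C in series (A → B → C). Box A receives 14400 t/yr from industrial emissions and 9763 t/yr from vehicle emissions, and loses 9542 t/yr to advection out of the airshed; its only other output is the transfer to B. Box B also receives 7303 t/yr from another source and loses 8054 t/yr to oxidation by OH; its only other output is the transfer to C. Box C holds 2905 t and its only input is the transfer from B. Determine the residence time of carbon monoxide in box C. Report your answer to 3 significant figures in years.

0.209 yr

Box A: F(A→B) = (14400 + 9763) − 9542 = 14621 t/yr.
Box B: F(B→C) = (14621 + 7303) − 8054 = 13870 t/yr.
Box C throughput = its input = 13870 t/yr; τ = 2905 / 13870 = 0.2094 yr.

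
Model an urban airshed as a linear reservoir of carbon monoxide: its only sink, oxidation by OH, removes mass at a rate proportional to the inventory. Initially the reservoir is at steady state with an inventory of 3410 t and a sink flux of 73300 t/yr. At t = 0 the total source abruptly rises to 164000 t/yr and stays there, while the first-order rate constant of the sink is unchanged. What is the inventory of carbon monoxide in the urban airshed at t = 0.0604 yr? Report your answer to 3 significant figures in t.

The sink rate constant is k = F₀/M₀ = 73300/3410 = 21.50 yr⁻¹.
Solving dM/dt = F₁ − kM with M(0) = M₀ gives M(t) = F₁/k + (M₀ − F₁/k)·e^(−kt).
F₁/k = 164000/21.50 = 7629.5 t; kt = 21.50 × 0.0604 = 1.298, e^(−kt) = 0.2730.
M(0.0604) = 7629.5 + (3410 − 7629.5) × 0.2730 = 7629.5 − 1152 = 6477.6 t.

6480 t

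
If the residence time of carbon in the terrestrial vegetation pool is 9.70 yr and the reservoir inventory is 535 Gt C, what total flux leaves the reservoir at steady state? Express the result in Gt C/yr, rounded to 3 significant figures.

F = M / τ = 535 / 9.70 = 55.15 Gt C/yr.

55.2 Gt C/yr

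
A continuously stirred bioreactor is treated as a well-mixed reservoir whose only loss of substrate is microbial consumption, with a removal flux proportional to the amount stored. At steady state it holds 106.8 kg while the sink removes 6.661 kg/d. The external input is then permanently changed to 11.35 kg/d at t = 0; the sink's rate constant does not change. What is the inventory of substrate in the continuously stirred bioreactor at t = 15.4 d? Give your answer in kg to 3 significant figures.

τ = M₀/F₀ = 106.8/6.661 = 16.03 d; rate constant k = 1/τ.
New steady state M_∞ = F₁/k = F₁·τ = 11.35 × 16.03 = 181.98 kg.
M(t) = M_∞ + (M₀ − M_∞)·e^(−t/τ); t/τ = 15.4/16.03 = 0.9605, so e^(−t/τ) = 0.3827.
M(t) = 181.98 − 75.18 × 0.3827 = 153.21 kg.

153 kg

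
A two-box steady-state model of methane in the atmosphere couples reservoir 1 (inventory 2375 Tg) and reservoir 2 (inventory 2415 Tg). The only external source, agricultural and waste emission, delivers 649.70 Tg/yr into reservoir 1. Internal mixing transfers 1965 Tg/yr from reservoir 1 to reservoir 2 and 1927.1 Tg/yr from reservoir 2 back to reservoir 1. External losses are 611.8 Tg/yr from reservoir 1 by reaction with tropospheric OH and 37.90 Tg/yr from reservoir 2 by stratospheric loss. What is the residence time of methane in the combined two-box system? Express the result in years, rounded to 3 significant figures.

7.37 yr

For the system as a whole, the A↔B exchange is internal and contributes nothing to the throughput; only the external sinks remove mass.
M_total = 2375 + 2415 = 4790.0 Tg.
ΣF_external_out = 611.8 + 37.90 = 649.70 Tg/yr.
τ = M_total / ΣF_ext = 4790.0 / 649.70 = 7.373 yr.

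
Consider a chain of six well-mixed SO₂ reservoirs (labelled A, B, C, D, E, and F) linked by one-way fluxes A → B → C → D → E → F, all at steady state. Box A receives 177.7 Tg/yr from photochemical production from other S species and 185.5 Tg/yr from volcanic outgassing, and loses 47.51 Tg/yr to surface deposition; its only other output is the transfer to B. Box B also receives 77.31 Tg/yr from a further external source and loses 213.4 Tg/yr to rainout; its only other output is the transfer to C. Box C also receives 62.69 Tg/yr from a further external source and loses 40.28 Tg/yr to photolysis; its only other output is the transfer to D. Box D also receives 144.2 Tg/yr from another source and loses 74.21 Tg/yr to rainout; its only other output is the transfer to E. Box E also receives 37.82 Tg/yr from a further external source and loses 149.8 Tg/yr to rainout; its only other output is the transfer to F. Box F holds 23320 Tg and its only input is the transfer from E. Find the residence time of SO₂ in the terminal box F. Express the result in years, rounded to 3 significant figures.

146 yr

Box A: F(A→B) = (177.7 + 185.5) − 47.51 = 315.69 Tg/yr.
Box B: F(B→C) = (315.69 + 77.31) − 213.4 = 179.60 Tg/yr.
Box C: F(C→D) = (179.60 + 62.69) − 40.28 = 202.01 Tg/yr.
Box D: F(D→E) = (202.01 + 144.2) − 74.21 = 272.00 Tg/yr.
Box E: F(E→F) = (272.00 + 37.82) − 149.8 = 160.02 Tg/yr.
Box F throughput = its input = 160.02 Tg/yr; τ = 23320 / 160.02 = 145.7 yr.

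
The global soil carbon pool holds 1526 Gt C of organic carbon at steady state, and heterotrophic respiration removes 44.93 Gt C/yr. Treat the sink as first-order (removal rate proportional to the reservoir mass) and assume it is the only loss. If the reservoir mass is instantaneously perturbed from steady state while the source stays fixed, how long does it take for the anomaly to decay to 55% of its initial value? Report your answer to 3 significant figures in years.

For a linear reservoir the anomaly decays as exp(−t/τ) with τ = M/F = 1526/44.93 = 33.96 yr.
exp(−t/τ) = 0.55 ⇒ t = −τ ln(0.55) = 33.96 × 0.5978 = 20.30 yr.

20.3 yr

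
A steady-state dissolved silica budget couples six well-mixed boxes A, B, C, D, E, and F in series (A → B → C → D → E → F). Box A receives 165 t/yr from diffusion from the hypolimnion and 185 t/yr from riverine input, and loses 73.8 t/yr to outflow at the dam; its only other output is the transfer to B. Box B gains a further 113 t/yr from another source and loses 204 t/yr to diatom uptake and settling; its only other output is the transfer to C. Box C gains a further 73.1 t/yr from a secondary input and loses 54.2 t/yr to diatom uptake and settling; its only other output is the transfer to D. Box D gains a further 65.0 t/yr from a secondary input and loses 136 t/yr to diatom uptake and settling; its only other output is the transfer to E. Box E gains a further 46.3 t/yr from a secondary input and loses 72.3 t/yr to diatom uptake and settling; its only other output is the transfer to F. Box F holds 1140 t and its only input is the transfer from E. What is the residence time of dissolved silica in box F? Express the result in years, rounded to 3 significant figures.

10.6 yr

Box A: F(A→B) = (165 + 185) − 73.8 = 276.20 t/yr.
Box B: F(B→C) = (276.20 + 113) − 204 = 185.20 t/yr.
Box C: F(C→D) = (185.20 + 73.1) − 54.2 = 204.10 t/yr.
Box D: F(D→E) = (204.10 + 65.0) − 136 = 133.10 t/yr.
Box E: F(E→F) = (133.10 + 46.3) − 72.3 = 107.10 t/yr.
Box F throughput = its input = 107.10 t/yr; τ = 1140 / 107.10 = 10.64 yr.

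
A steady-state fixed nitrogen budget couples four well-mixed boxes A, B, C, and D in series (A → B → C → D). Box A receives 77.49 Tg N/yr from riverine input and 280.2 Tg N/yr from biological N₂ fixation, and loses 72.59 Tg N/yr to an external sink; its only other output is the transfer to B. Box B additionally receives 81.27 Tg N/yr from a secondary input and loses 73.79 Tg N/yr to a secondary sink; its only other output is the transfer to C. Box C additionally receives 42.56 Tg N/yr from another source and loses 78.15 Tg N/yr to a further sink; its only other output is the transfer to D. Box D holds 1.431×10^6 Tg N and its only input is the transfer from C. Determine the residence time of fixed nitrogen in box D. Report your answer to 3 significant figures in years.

5570 yr

Box A: F(A→B) = (77.49 + 280.2) − 72.59 = 285.10 Tg N/yr.
Box B: F(B→C) = (285.10 + 81.27) − 73.79 = 292.58 Tg N/yr.
Box C: F(C→D) = (292.58 + 42.56) − 78.15 = 256.99 Tg N/yr.
Box D throughput = its input = 256.99 Tg N/yr; τ = 1.431×10^6 / 256.99 = 5568 yr.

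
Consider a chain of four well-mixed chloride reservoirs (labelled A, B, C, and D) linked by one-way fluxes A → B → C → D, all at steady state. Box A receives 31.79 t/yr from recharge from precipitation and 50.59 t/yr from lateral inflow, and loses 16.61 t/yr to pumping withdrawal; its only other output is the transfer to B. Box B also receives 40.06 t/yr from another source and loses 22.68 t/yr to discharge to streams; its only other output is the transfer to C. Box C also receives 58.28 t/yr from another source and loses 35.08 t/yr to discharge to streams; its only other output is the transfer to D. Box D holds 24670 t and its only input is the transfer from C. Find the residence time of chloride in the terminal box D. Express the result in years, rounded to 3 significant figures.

Box A: F(A→B) = (31.79 + 50.59) − 16.61 = 65.770 t/yr.
Box B: F(B→C) = (65.770 + 40.06) − 22.68 = 83.150 t/yr.
Box C: F(C→D) = (83.150 + 58.28) − 35.08 = 106.35 t/yr.
Box D throughput = its input = 106.35 t/yr; τ = 24670 / 106.35 = 232.0 yr.

232 yr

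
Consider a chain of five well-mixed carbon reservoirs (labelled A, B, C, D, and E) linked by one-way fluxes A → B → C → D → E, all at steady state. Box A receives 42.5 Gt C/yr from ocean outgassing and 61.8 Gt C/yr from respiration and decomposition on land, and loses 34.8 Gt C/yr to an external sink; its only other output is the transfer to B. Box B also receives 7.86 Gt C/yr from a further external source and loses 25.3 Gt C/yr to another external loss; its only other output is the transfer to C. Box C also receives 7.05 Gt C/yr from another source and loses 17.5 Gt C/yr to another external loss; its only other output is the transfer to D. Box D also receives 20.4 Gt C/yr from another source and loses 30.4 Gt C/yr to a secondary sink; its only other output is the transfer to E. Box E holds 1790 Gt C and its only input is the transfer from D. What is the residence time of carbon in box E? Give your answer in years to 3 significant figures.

Box A: F(A→B) = (42.5 + 61.8) − 34.8 = 69.500 Gt C/yr.
Box B: F(B→C) = (69.500 + 7.86) − 25.3 = 52.060 Gt C/yr.
Box C: F(C→D) = (52.060 + 7.05) − 17.5 = 41.610 Gt C/yr.
Box D: F(D→E) = (41.610 + 20.4) − 30.4 = 31.610 Gt C/yr.
Box E throughput = its input = 31.610 Gt C/yr; τ = 1790 / 31.610 = 56.63 yr.

56.6 yr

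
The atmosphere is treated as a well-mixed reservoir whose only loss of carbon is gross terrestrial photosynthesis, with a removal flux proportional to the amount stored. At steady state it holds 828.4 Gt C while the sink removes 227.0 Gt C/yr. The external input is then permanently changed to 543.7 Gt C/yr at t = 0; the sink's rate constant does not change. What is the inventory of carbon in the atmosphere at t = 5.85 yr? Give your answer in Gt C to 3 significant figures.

1750 Gt C

Residence time τ = M₀/F₀ = 3.649 yr. The eventual steady state is M_∞ = M₀·(F₁/F₀) = 828.4 × 543.7/227.0 = 1984.1 Gt C.
The anomaly ΔM(t) = M(t) − M_∞ decays as ΔM₀·e^(−t/τ) with ΔM₀ = 828.4 − 1984.1 = −1156 Gt C.
At t = 5.85 yr, e^(−t/τ) = e^(−1.603) = 0.2013, so ΔM = −232.6 Gt C and M = 1984.1 − 232.6 = 1751.5 Gt C.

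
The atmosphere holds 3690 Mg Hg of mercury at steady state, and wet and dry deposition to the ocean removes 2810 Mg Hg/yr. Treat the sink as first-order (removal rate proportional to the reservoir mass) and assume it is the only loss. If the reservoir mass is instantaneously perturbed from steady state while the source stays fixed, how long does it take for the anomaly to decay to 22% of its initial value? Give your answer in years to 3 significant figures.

For a linear reservoir the anomaly decays as exp(−t/τ) with τ = M/F = 3690/2810 = 1.313 yr.
exp(−t/τ) = 0.22 ⇒ t = −τ ln(0.22) = 1.313 × 1.514 = 1.988 yr.

1.99 yr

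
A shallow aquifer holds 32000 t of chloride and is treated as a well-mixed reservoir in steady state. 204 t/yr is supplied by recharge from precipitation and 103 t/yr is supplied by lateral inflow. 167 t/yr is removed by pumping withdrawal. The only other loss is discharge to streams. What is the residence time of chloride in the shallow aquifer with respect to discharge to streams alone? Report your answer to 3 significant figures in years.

At steady state ΣF_in = ΣF_out.
ΣF_in = 204 + 103 = 307.00 t/yr.
Discharge to streams flux = ΣF_in − (167) = 307.00 − 167.0 = 140.0 t/yr.
τ = M / F = 32000 / 140.0 = 228.6 yr.

229 yr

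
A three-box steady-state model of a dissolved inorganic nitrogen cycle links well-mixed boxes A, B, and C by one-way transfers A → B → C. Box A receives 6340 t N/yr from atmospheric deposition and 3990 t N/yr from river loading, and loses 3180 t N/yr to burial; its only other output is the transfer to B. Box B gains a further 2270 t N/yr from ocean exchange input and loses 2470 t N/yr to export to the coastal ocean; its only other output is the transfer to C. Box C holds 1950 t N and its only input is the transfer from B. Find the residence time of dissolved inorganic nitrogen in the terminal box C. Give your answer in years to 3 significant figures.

Box A: F(A→B) = (6340 + 3990) − 3180 = 7150.0 t N/yr.
Box B: F(B→C) = (7150.0 + 2270) − 2470 = 6950.0 t N/yr.
Box C throughput = its input = 6950.0 t N/yr; τ = 1950 / 6950.0 = 0.2806 yr.

0.281 yr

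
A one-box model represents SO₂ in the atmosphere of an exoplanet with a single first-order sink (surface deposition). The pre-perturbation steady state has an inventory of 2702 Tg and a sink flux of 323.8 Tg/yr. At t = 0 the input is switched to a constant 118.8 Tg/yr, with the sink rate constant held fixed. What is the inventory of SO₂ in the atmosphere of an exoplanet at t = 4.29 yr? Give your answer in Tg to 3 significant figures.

τ = M₀/F₀ = 2702/323.8 = 8.345 yr; rate constant k = 1/τ.
New steady state M_∞ = F₁/k = F₁·τ = 118.8 × 8.345 = 991.35 Tg.
M(t) = M_∞ + (M₀ − M_∞)·e^(−t/τ); t/τ = 4.29/8.345 = 0.5141, so e^(−t/τ) = 0.5980.
M(t) = 991.35 + 1711 × 0.5980 = 2014.4 Tg.

2010 Tg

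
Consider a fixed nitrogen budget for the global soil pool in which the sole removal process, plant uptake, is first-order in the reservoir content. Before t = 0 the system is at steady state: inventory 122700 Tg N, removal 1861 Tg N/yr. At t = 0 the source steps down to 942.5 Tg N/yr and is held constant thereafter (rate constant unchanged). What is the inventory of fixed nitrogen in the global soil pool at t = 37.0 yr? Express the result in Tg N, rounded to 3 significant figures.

The sink rate constant is k = F₀/M₀ = 1861/122700 = 0.01517 yr⁻¹.
Solving dM/dt = F₁ − kM with M(0) = M₀ gives M(t) = F₁/k + (M₀ − F₁/k)·e^(−kt).
F₁/k = 942.5/0.01517 = 62141 Tg N; kt = 0.01517 × 37.0 = 0.5612, e^(−kt) = 0.5705.
M(37.0) = 62141 + (122700 − 62141) × 0.5705 = 62141 + 34550 = 96692 Tg N.

96700 Tg N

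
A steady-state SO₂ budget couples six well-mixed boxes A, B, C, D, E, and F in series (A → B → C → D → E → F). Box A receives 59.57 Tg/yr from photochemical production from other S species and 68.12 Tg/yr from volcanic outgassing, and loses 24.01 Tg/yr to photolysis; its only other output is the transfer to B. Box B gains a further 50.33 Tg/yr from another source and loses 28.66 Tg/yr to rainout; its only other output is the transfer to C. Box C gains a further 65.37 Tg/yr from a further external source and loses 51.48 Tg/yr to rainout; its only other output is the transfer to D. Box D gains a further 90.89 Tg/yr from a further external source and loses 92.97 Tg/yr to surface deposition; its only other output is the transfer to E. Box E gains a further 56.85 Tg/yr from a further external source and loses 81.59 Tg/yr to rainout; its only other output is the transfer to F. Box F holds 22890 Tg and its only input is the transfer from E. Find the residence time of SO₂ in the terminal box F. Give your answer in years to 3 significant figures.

Box A: F(A→B) = (59.57 + 68.12) − 24.01 = 103.68 Tg/yr.
Box B: F(B→C) = (103.68 + 50.33) − 28.66 = 125.35 Tg/yr.
Box C: F(C→D) = (125.35 + 65.37) − 51.48 = 139.24 Tg/yr.
Box D: F(D→E) = (139.24 + 90.89) − 92.97 = 137.16 Tg/yr.
Box E: F(E→F) = (137.16 + 56.85) − 81.59 = 112.42 Tg/yr.
Box F throughput = its input = 112.42 Tg/yr; τ = 22890 / 112.42 = 203.6 yr.

204 yr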